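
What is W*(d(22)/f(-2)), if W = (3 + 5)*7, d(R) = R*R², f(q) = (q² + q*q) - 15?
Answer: -85184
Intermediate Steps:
f(q) = -15 + 2*q² (f(q) = (q² + q²) - 15 = 2*q² - 15 = -15 + 2*q²)
d(R) = R³
W = 56 (W = 8*7 = 56)
W*(d(22)/f(-2)) = 56*(22³/(-15 + 2*(-2)²)) = 56*(10648/(-15 + 2*4)) = 56*(10648/(-15 + 8)) = 56*(10648/(-7)) = 56*(10648*(-⅐)) = 56*(-10648/7) = -85184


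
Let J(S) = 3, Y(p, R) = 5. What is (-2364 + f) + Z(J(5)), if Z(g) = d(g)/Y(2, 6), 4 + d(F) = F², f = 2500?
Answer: 137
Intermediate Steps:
d(F) = -4 + F²
Z(g) = -⅘ + g²/5 (Z(g) = (-4 + g²)/5 = (-4 + g²)*(⅕) = -⅘ + g²/5)
(-2364 + f) + Z(J(5)) = (-2364 + 2500) + (-⅘ + (⅕)*3²) = 136 + (-⅘ + (⅕)*9) = 136 + (-⅘ + 9/5) = 136 + 1 = 137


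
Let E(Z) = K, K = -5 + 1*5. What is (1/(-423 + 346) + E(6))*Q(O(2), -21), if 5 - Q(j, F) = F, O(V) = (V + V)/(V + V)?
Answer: -26/77 ≈ -0.33766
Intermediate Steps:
O(V) = 1 (O(V) = (2*V)/((2*V)) = (2*V)*(1/(2*V)) = 1)
Q(j, F) = 5 - F
K = 0 (K = -5 + 5 = 0)
E(Z) = 0
(1/(-423 + 346) + E(6))*Q(O(2), -21) = (1/(-423 + 346) + 0)*(5 - 1*(-21)) = (1/(-77) + 0)*(5 + 21) = (-1/77 + 0)*26 = -1/77*26 = -26/77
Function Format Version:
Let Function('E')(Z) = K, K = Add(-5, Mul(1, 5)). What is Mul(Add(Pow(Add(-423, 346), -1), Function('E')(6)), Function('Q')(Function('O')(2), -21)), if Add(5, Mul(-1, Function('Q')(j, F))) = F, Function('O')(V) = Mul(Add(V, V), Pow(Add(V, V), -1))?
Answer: Rational(-26, 77) ≈ -0.33766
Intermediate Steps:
Function('O')(V) = 1 (Function('O')(V) = Mul(Mul(2, V), Pow(Mul(2, V), -1)) = Mul(Mul(2, V), Mul(Rational(1, 2), Pow(V, -1))) = 1)
Function('Q')(j, F) = Add(5, Mul(-1, F))
K = 0 (K = Add(-5, 5) = 0)
Function('E')(Z) = 0
Mul(Add(Pow(Add(-423, 346), -1), Function('E')(6)), Function('Q')(Function('O')(2), -21)) = Mul(Add(Pow(Add(-423, 346), -1), 0), Add(5, Mul(-1, -21))) = Mul(Add(Pow(-77, -1), 0), Add(5, 21)) = Mul(Add(Rational(-1, 77), 0), 26) = Mul(Rational(-1, 77), 26) = Rational(-26, 77)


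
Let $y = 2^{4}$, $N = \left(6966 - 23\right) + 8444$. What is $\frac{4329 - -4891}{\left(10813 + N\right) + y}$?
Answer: $\frac{2305}{6554} \approx 0.35169$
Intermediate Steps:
$N = 15387$ ($N = 6943 + 8444 = 15387$)
$y = 16$
$\frac{4329 - -4891}{\left(10813 + N\right) + y} = \frac{4329 - -4891}{\left(10813 + 15387\right) + 16} = \frac{4329 + 4891}{26200 + 16} = \frac{9220}{26216} = 9220 \cdot \frac{1}{26216} = \frac{2305}{6554}$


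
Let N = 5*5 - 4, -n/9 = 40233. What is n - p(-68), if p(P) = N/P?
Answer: -24622575/68 ≈ -3.6210e+5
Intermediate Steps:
n = -362097 (n = -9*40233 = -362097)
N = 21 (N = 25 - 4 = 21)
p(P) = 21/P
n - p(-68) = -362097 - 21/(-68) = -362097 - 21*(-1)/68 = -362097 - 1*(-21/68) = -362097 + 21/68 = -24622575/68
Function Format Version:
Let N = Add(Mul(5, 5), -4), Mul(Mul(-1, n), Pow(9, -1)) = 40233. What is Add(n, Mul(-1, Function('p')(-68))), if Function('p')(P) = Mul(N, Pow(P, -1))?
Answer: Rational(-24622575, 68) ≈ -3.6210e+5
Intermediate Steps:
n = -362097 (n = Mul(-9, 40233) = -362097)
N = 21 (N = Add(25, -4) = 21)
Function('p')(P) = Mul(21, Pow(P, -1))
Add(n, Mul(-1, Function('p')(-68))) = Add(-362097, Mul(-1, Mul(21, Pow(-68, -1)))) = Add(-362097, Mul(-1, Mul(21, Rational(-1, 68)))) = Add(-362097, Mul(-1, Rational(-21, 68))) = Add(-362097, Rational(21, 68)) = Rational(-24622575, 68)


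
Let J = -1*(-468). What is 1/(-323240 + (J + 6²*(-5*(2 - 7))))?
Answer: -1/321872 ≈ -3.1068e-6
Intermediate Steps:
J = 468
1/(-323240 + (J + 6²*(-5*(2 - 7)))) = 1/(-323240 + (468 + 6²*(-5*(2 - 7)))) = 1/(-323240 + (468 + 36*(-5*(-5)))) = 1/(-323240 + (468 + 36*25)) = 1/(-323240 + (468 + 900)) = 1/(-323240 + 1368) = 1/(-321872) = -1/321872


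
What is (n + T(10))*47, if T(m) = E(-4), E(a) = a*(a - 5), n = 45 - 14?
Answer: 3149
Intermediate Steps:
n = 31
E(a) = a*(-5 + a)
T(m) = 36 (T(m) = -4*(-5 - 4) = -4*(-9) = 36)
(n + T(10))*47 = (31 + 36)*47 = 67*47 = 3149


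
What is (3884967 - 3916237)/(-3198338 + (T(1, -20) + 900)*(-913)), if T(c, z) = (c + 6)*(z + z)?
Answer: 15635/1882199 ≈ 0.0083068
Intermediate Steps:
T(c, z) = 2*z*(6 + c) (T(c, z) = (6 + c)*(2*z) = 2*z*(6 + c))
(3884967 - 3916237)/(-3198338 + (T(1, -20) + 900)*(-913)) = (3884967 - 3916237)/(-3198338 + (2*(-20)*(6 + 1) + 900)*(-913)) = -31270/(-3198338 + (2*(-20)*7 + 900)*(-913)) = -31270/(-3198338 + (-280 + 900)*(-913)) = -31270/(-3198338 + 620*(-913)) = -31270/(-3198338 - 566060) = -31270/(-3764398) = -31270*(-1/3764398) = 15635/1882199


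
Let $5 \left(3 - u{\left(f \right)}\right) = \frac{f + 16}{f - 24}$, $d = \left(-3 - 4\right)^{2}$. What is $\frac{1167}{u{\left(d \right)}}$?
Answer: $\frac{29175}{62} \approx 470.56$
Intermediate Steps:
$d = 49$ ($d = \left(-7\right)^{2} = 49$)
$u{\left(f \right)} = 3 - \frac{16 + f}{5 \left(-24 + f\right)}$ ($u{\left(f \right)} = 3 - \frac{\left(f + 16\right) \frac{1}{f - 24}}{5} = 3 - \frac{\left(16 + f\right) \frac{1}{-24 + f}}{5} = 3 - \frac{\frac{1}{-24 + f} \left(16 + f\right)}{5} = 3 - \frac{16 + f}{5 \left(-24 + f\right)}$)
$\frac{1167}{u{\left(d \right)}} = \frac{1167}{\frac{2}{5} \frac{1}{-24 + 49} \left(-188 + 7 \cdot 49\right)} = \frac{1167}{\frac{2}{5} \cdot \frac{1}{25} \left(-188 + 343\right)} = \frac{1167}{\frac{2}{5} \cdot \frac{1}{25} \cdot 155} = \frac{1167}{\frac{62}{25}} = 1167 \cdot \frac{25}{62} = \frac{29175}{62}$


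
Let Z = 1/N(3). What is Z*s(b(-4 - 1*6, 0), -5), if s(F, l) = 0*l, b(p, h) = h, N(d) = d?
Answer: 0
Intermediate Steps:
s(F, l) = 0
Z = 1/3 ≈ 0.33333
Z*s(b(-4 - 1*6, 0), -5) = (1/3)*0 = 0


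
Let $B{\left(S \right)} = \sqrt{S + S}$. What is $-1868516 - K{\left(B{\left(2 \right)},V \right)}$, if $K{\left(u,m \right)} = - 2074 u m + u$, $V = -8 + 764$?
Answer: $1267370$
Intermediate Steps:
$V = 756$
$B{\left(S \right)} = \sqrt{2} \sqrt{S}$ ($B{\left(S \right)} = \sqrt{2 S} = \sqrt{2} \sqrt{S}$)
$K{\left(u,m \right)} = u - 2074 m u$ ($K{\left(u,m \right)} = - 2074 m u + u = u - 2074 m u$)
$-1868516 - K{\left(B{\left(2 \right)},V \right)} = -1868516 - \sqrt{2} \sqrt{2} \left(1 - 1567944\right) = -1868516 - 2 \left(1 - 1567944\right) = -1868516 - 2 \left(-1567943\right) = -1868516 - -3135886 = -1868516 + 3135886 = 1267370$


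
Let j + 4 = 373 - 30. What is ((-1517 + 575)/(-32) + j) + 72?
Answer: 7047/16 ≈ 440.44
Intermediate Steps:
j = 339 (j = -4 + (373 - 30) = -4 + 343 = 339)
((-1517 + 575)/(-32) + j) + 72 = ((-1517 + 575)/(-32) + 339) + 72 = (-942*(-1/32) + 339) + 72 = (471/16 + 339) + 72 = 5895/16 + 72 = 7047/16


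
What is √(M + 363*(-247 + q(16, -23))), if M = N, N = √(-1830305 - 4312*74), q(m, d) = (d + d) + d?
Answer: √(-114708 + I*√2149393) ≈ 2.164 + 338.69*I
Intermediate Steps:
q(m, d) = 3*d (q(m, d) = 2*d + d = 3*d)
N = I*√2149393 (N = √(-1830305 - 319088) = √(-2149393) = I*√2149393 ≈ 1466.1*I)
M = I*√2149393 ≈ 1466.1*I
√(M + 363*(-247 + q(16, -23))) = √(I*√2149393 + 363*(-247 + 3*(-23))) = √(I*√2149393 + 363*(-247 - 69)) = √(I*√2149393 + 363*(-316)) = √(I*√2149393 - 114708) = √(-114708 + I*√2149393)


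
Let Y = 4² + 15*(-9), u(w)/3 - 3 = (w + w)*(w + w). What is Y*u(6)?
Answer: -52479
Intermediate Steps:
u(w) = 9 + 12*w² (u(w) = 9 + 3*((w + w)*(w + w)) = 9 + 3*((2*w)*(2*w)) = 9 + 3*(4*w²) = 9 + 12*w²)
Y = -119 (Y = 16 - 135 = -119)
Y*u(6) = -119*(9 + 12*6²) = -119*(9 + 12*36) = -119*(9 + 432) = -119*441 = -52479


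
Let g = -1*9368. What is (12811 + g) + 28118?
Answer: 31561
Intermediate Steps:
g = -9368
(12811 + g) + 28118 = (12811 - 9368) + 28118 = 3443 + 28118 = 31561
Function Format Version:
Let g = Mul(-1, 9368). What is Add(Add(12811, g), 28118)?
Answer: 31561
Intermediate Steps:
g = -9368
Add(Add(12811, g), 28118) = Add(Add(12811, -9368), 28118) = Add(3443, 28118) = 31561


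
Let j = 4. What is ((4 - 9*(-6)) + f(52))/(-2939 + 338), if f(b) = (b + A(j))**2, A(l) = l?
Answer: -3194/2601 ≈ -1.2280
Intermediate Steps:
f(b) = (4 + b)**2 (f(b) = (b + 4)**2 = (4 + b)**2)
((4 - 9*(-6)) + f(52))/(-2939 + 338) = ((4 - 9*(-6)) + (4 + 52)**2)/(-2939 + 338) = ((4 + 54) + 56**2)/(-2601) = (58 + 3136)*(-1/2601) = 3194*(-1/2601) = -3194/2601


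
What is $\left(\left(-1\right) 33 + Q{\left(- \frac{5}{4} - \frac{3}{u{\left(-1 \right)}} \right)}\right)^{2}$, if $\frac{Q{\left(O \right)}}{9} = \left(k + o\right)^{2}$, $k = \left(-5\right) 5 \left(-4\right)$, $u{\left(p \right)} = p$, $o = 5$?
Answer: $9839052864$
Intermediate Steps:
$k = 100$ ($k = \left(-25\right) \left(-4\right) = 100$)
$Q{\left(O \right)} = 99225$ ($Q{\left(O \right)} = 9 \left(100 + 5\right)^{2} = 9 \cdot 105^{2} = 9 \cdot 11025 = 99225$)
$\left(\left(-1\right) 33 + Q{\left(- \frac{5}{4} - \frac{3}{u{\left(-1 \right)}} \right)}\right)^{2} = \left(\left(-1\right) 33 + 99225\right)^{2} = \left(-33 + 99225\right)^{2} = 99192^{2} = 9839052864$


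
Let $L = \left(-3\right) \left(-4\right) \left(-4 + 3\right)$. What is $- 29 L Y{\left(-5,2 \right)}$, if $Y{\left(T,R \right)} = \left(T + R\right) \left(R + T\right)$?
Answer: $3132$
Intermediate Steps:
$Y{\left(T,R \right)} = \left(R + T\right)^{2}$ ($Y{\left(T,R \right)} = \left(R + T\right) \left(R + T\right) = \left(R + T\right)^{2}$)
$L = -12$ ($L = 12 \left(-1\right) = -12$)
$- 29 L Y{\left(-5,2 \right)} = \left(-29\right) \left(-12\right) \left(2 - 5\right)^{2} = 348 \left(-3\right)^{2} = 348 \cdot 9 = 3132$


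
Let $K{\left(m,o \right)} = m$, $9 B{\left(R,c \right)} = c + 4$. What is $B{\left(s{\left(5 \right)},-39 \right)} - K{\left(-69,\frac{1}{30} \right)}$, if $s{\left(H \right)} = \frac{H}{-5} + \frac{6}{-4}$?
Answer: $\frac{586}{9} \approx 65.111$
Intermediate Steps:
$s{\left(H \right)} = - \frac{3}{2} - \frac{H}{5}$ ($s{\left(H \right)} = H \left(- \frac{1}{5}\right) + 6 \left(- \frac{1}{4}\right) = - \frac{H}{5} - \frac{3}{2} = - \frac{3}{2} - \frac{H}{5}$)
$B{\left(R,c \right)} = \frac{4}{9} + \frac{c}{9}$ ($B{\left(R,c \right)} = \frac{c + 4}{9} = \frac{4 + c}{9} = \frac{4}{9} + \frac{c}{9}$)
$B{\left(s{\left(5 \right)},-39 \right)} - K{\left(-69,\frac{1}{30} \right)} = \left(\frac{4}{9} + \frac{1}{9} \left(-39\right)\right) - -69 = \left(\frac{4}{9} - \frac{13}{3}\right) + 69 = - \frac{35}{9} + 69 = \frac{586}{9}$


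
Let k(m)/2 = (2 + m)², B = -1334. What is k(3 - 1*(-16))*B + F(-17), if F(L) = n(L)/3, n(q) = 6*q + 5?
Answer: -3529861/3 ≈ -1.1766e+6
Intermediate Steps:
n(q) = 5 + 6*q
F(L) = 5/3 + 2*L (F(L) = (5 + 6*L)/3 = (5 + 6*L)*(⅓) = 5/3 + 2*L)
k(m) = 2*(2 + m)²
k(3 - 1*(-16))*B + F(-17) = (2*(2 + (3 - 1*(-16)))²)*(-1334) + (5/3 + 2*(-17)) = (2*(2 + (3 + 16))²)*(-1334) + (5/3 - 34) = (2*(2 + 19)²)*(-1334) - 97/3 = (2*21²)*(-1334) - 97/3 = (2*441)*(-1334) - 97/3 = 882*(-1334) - 97/3 = -1176588 - 97/3 = -3529861/3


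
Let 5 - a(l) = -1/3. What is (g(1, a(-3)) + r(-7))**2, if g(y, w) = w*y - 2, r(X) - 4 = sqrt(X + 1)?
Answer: 430/9 + 44*I*sqrt(6)/3 ≈ 47.778 + 35.926*I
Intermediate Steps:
a(l) = 16/3 (a(l) = 5 - (-1)/3 = 5 - 1*(-1/3) = 5 + 1/3 = 16/3)
r(X) = 4 + sqrt(1 + X) (r(X) = 4 + sqrt(X + 1) = 4 + sqrt(1 + X))
g(y, w) = -2 + w*y
(g(1, a(-3)) + r(-7))**2 = ((-2 + (16/3)*1) + (4 + sqrt(1 - 7)))**2 = ((-2 + 16/3) + (4 + sqrt(-6)))**2 = (10/3 + (4 + I*sqrt(6)))**2 = (22/3 + I*sqrt(6))**2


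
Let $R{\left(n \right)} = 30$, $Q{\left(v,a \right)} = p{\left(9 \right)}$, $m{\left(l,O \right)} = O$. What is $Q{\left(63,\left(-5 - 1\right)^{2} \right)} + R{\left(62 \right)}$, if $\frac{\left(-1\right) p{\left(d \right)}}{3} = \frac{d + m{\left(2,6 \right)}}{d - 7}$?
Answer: $\frac{15}{2} \approx 7.5$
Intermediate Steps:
$p{\left(d \right)} = - \frac{3 \left(6 + d\right)}{-7 + d}$ ($p{\left(d \right)} = - 3 \frac{d + 6}{d - 7} = - 3 \frac{6 + d}{-7 + d} = - \frac{3 \left(6 + d\right)}{-7 + d}$)
$Q{\left(v,a \right)} = - \frac{45}{2}$ ($Q{\left(v,a \right)} = \frac{3 \left(-6 - 9\right)}{-7 + 9} = \frac{3 \left(-6 - 9\right)}{2} = 3 \cdot \frac{1}{2} \left(-15\right) = - \frac{45}{2}$)
$Q{\left(63,\left(-5 - 1\right)^{2} \right)} + R{\left(62 \right)} = - \frac{45}{2} + 30 = \frac{15}{2}$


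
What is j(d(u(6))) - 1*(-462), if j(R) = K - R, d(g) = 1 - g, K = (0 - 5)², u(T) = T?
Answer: 492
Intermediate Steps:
K = 25 (K = (-5)² = 25)
j(R) = 25 - R
j(d(u(6))) - 1*(-462) = (25 - (1 - 1*6)) - 1*(-462) = (25 - (1 - 6)) + 462 = (25 - 1*(-5)) + 462 = (25 + 5) + 462 = 30 + 462 = 492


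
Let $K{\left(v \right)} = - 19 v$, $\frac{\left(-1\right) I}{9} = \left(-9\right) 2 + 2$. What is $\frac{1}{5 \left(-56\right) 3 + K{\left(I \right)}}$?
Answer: $- \frac{1}{3576} \approx -0.00027964$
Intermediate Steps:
$I = 144$ ($I = - 9 \left(\left(-9\right) 2 + 2\right) = - 9 \left(-18 + 2\right) = \left(-9\right) \left(-16\right) = 144$)
$\frac{1}{5 \left(-56\right) 3 + K{\left(I \right)}} = \frac{1}{5 \left(-56\right) 3 - 2736} = \frac{1}{\left(-280\right) 3 - 2736} = \frac{1}{-840 - 2736} = \frac{1}{-3576} = - \frac{1}{3576}$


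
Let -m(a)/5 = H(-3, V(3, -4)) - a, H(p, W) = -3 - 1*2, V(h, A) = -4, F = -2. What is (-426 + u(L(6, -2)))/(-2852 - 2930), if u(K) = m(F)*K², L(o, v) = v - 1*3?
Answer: 51/5782 ≈ 0.0088205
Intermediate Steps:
H(p, W) = -5 (H(p, W) = -3 - 2 = -5)
m(a) = 25 + 5*a (m(a) = -5*(-5 - a) = 25 + 5*a)
L(o, v) = -3 + v (L(o, v) = v - 3 = -3 + v)
u(K) = 15*K² (u(K) = (25 + 5*(-2))*K² = (25 - 10)*K² = 15*K²)
(-426 + u(L(6, -2)))/(-2852 - 2930) = (-426 + 15*(-3 - 2)²)/(-2852 - 2930) = (-426 + 15*(-5)²)/(-5782) = (-426 + 15*25)*(-1/5782) = (-426 + 375)*(-1/5782) = -51*(-1/5782) = 51/5782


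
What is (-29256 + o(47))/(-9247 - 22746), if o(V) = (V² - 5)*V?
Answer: -74332/31993 ≈ -2.3234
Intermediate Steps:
o(V) = V*(-5 + V²) (o(V) = (-5 + V²)*V = V*(-5 + V²))
(-29256 + o(47))/(-9247 - 22746) = (-29256 + 47*(-5 + 47²))/(-9247 - 22746) = (-29256 + 47*(-5 + 2209))/(-31993) = (-29256 + 47*2204)*(-1/31993) = (-29256 + 103588)*(-1/31993) = 74332*(-1/31993) = -74332/31993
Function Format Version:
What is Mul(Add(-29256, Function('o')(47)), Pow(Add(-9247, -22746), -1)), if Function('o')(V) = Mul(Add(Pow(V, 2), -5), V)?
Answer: Rational(-74332, 31993) ≈ -2.3234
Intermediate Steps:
Function('o')(V) = Mul(V, Add(-5, Pow(V, 2))) (Function('o')(V) = Mul(Add(-5, Pow(V, 2)), V) = Mul(V, Add(-5, Pow(V, 2))))
Mul(Add(-29256, Function('o')(47)), Pow(Add(-9247, -22746), -1)) = Mul(Add(-29256, Mul(47, Add(-5, Pow(47, 2)))), Pow(Add(-9247, -22746), -1)) = Mul(Add(-29256, Mul(47, Add(-5, 2209))), Pow(-31993, -1)) = Mul(Add(-29256, Mul(47, 2204)), Rational(-1, 31993)) = Mul(Add(-29256, 103588), Rational(-1, 31993)) = Mul(74332, Rational(-1, 31993)) = Rational(-74332, 31993)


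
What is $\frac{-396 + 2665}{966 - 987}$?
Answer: $- \frac{2269}{21} \approx -108.05$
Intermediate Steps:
$\frac{-396 + 2665}{966 - 987} = \frac{2269}{966 - 987} = \frac{2269}{-21} = 2269 \left(- \frac{1}{21}\right) = - \frac{2269}{21}$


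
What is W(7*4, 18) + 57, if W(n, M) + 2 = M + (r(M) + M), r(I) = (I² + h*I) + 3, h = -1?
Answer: 400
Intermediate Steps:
r(I) = 3 + I² - I (r(I) = (I² - I) + 3 = 3 + I² - I)
W(n, M) = 1 + M + M² (W(n, M) = -2 + (M + ((3 + M² - M) + M)) = -2 + (M + (3 + M²)) = -2 + (3 + M + M²) = 1 + M + M²)
W(7*4, 18) + 57 = (1 + 18 + 18²) + 57 = (1 + 18 + 324) + 57 = 343 + 57 = 400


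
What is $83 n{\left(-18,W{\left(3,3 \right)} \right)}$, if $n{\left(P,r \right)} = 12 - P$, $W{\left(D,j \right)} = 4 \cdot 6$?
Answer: $2490$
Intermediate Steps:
$W{\left(D,j \right)} = 24$
$83 n{\left(-18,W{\left(3,3 \right)} \right)} = 83 \left(12 - -18\right) = 83 \left(12 + 18\right) = 83 \cdot 30 = 2490$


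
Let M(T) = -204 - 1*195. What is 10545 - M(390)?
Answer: 10944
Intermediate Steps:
M(T) = -399 (M(T) = -204 - 195 = -399)
10545 - M(390) = 10545 - 1*(-399) = 10545 + 399 = 10944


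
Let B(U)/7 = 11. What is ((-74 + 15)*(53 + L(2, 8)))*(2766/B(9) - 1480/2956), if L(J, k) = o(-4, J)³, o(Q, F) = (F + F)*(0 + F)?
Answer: -67189492640/56903 ≈ -1.1808e+6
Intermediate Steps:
o(Q, F) = 2*F² (o(Q, F) = (2*F)*F = 2*F²)
L(J, k) = 8*J⁶ (L(J, k) = (2*J²)³ = 8*J⁶)
B(U) = 77 (B(U) = 7*11 = 77)
((-74 + 15)*(53 + L(2, 8)))*(2766/B(9) - 1480/2956) = ((-74 + 15)*(53 + 8*2⁶))*(2766/77 - 1480/2956) = (-59*(53 + 8*64))*(2766*(1/77) - 1480*1/2956) = (-59*(53 + 512))*(2766/77 - 370/739) = -59*565*(2015584/56903) = -33335*2015584/56903 = -67189492640/56903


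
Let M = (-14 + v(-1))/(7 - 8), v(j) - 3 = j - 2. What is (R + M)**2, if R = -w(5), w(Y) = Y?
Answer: 81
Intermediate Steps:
v(j) = 1 + j (v(j) = 3 + (j - 2) = 3 + (-2 + j) = 1 + j)
M = 14 (M = (-14 + (1 - 1))/(7 - 8) = (-14 + 0)/(-1) = -14*(-1) = 14)
R = -5 (R = -1*5 = -5)
(R + M)**2 = (-5 + 14)**2 = 9**2 = 81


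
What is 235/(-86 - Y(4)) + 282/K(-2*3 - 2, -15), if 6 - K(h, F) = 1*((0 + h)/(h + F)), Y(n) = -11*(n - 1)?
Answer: 156604/3445 ≈ 45.458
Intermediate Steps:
Y(n) = 11 - 11*n (Y(n) = -11*(-1 + n) = 11 - 11*n)
K(h, F) = 6 - h/(F + h) (K(h, F) = 6 - (0 + h)/(h + F) = 6 - h/(F + h))
235/(-86 - Y(4)) + 282/K(-2*3 - 2, -15) = 235/(-86 - (11 - 11*4)) + 282/(((5*(-2*3 - 2) + 6*(-15))/(-15 + (-2*3 - 2)))) = 235/(-86 - (11 - 44)) + 282/(((5*(-6 - 2) - 90)/(-15 + (-6 - 2)))) = 235/(-86 - 1*(-33)) + 282/(((5*(-8) - 90)/(-15 - 8))) = 235/(-86 + 33) + 282/(((-40 - 90)/(-23))) = 235/(-53) + 282/((-1/23*(-130))) = 235*(-1/53) + 282/(130/23) = -235/53 + 282*(23/130) = -235/53 + 3243/65 = 156604/3445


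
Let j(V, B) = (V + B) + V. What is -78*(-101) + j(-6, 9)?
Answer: 7875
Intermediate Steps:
j(V, B) = B + 2*V (j(V, B) = (B + V) + V = B + 2*V)
-78*(-101) + j(-6, 9) = -78*(-101) + (9 + 2*(-6)) = 7878 + (9 - 12) = 7878 - 3 = 7875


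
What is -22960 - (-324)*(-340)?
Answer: -133120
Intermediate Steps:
-22960 - (-324)*(-340) = -22960 - 1*110160 = -22960 - 110160 = -133120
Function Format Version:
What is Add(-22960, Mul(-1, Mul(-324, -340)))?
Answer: -133120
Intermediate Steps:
Add(-22960, Mul(-1, Mul(-324, -340))) = Add(-22960, Mul(-1, 110160)) = Add(-22960, -110160) = -133120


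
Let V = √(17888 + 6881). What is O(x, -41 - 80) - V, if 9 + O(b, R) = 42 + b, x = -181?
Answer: -148 - √24769 ≈ -305.38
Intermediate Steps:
O(b, R) = 33 + b (O(b, R) = -9 + (42 + b) = 33 + b)
V = √24769 ≈ 157.38
O(x, -41 - 80) - V = (33 - 181) - √24769 = -148 - √24769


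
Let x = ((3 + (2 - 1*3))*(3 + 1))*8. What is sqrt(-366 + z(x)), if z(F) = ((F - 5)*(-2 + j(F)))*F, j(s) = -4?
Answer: 3*I*sqrt(2558) ≈ 151.73*I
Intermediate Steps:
x = 64 (x = ((3 + (2 - 3))*4)*8 = ((3 - 1)*4)*8 = (2*4)*8 = 8*8 = 64)
z(F) = F*(30 - 6*F) (z(F) = ((F - 5)*(-2 - 4))*F = ((-5 + F)*(-6))*F = (30 - 6*F)*F = F*(30 - 6*F))
sqrt(-366 + z(x)) = sqrt(-366 + 6*64*(5 - 1*64)) = sqrt(-366 + 6*64*(5 - 64)) = sqrt(-366 + 6*64*(-59)) = sqrt(-366 - 22656) = sqrt(-23022) = 3*I*sqrt(2558)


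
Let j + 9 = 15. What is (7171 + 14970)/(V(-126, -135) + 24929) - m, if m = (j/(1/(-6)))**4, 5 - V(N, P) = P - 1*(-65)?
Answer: -5999585189/3572 ≈ -1.6796e+6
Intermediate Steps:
j = 6 (j = -9 + 15 = 6)
V(N, P) = -60 - P (V(N, P) = 5 - (P - 1*(-65)) = 5 - (P + 65) = 5 - (65 + P) = 5 + (-65 - P) = -60 - P)
m = 1679616 (m = (6/(1/(-6)))**4 = (6/(-1/6))**4 = (6*(-6))**4 = (-36)**4 = 1679616)
(7171 + 14970)/(V(-126, -135) + 24929) - m = (7171 + 14970)/((-60 - 1*(-135)) + 24929) - 1*1679616 = 22141/((-60 + 135) + 24929) - 1679616 = 22141/(75 + 24929) - 1679616 = 22141/25004 - 1679616 = 22141*(1/25004) - 1679616 = 3163/3572 - 1679616 = -5999585189/3572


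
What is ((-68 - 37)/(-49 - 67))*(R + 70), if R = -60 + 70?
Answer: 2100/29 ≈ 72.414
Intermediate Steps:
R = 10
((-68 - 37)/(-49 - 67))*(R + 70) = ((-68 - 37)/(-49 - 67))*(10 + 70) = -105/(-116)*80 = -105*(-1/116)*80 = (105/116)*80 = 2100/29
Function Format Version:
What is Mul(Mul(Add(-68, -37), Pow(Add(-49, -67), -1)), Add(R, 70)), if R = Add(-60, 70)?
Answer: Rational(2100, 29) ≈ 72.414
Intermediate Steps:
R = 10
Mul(Mul(Add(-68, -37), Pow(Add(-49, -67), -1)), Add(R, 70)) = Mul(Mul(Add(-68, -37), Pow(Add(-49, -67), -1)), Add(10, 70)) = Mul(Mul(-105, Pow(-116, -1)), 80) = Mul(Mul(-105, Rational(-1, 116)), 80) = Mul(Rational(105, 116), 80) = Rational(2100, 29)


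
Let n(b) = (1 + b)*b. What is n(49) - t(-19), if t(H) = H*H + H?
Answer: 2108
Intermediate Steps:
t(H) = H + H² (t(H) = H² + H = H + H²)
n(b) = b*(1 + b)
n(49) - t(-19) = 49*(1 + 49) - (-19)*(1 - 19) = 49*50 - (-19)*(-18) = 2450 - 1*342 = 2450 - 342 = 2108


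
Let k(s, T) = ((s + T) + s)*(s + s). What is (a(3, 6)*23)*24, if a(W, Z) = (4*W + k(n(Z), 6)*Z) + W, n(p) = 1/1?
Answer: 61272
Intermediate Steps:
n(p) = 1
k(s, T) = 2*s*(T + 2*s) (k(s, T) = ((T + s) + s)*(2*s) = (T + 2*s)*(2*s) = 2*s*(T + 2*s))
a(W, Z) = 5*W + 16*Z (a(W, Z) = (4*W + (2*1*(6 + 2*1))*Z) + W = (4*W + (2*1*(6 + 2))*Z) + W = (4*W + (2*1*8)*Z) + W = (4*W + 16*Z) + W = 5*W + 16*Z)
(a(3, 6)*23)*24 = ((5*3 + 16*6)*23)*24 = ((15 + 96)*23)*24 = (111*23)*24 = 2553*24 = 61272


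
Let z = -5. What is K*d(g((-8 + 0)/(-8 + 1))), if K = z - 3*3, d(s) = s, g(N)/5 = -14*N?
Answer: 1120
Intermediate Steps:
g(N) = -70*N (g(N) = 5*(-14*N) = -70*N)
K = -14 (K = -5 - 3*3 = -5 - 9 = -14)
K*d(g((-8 + 0)/(-8 + 1))) = -(-980)*(-8 + 0)/(-8 + 1) = -(-980)*(-8/(-7)) = -(-980)*(-8*(-⅐)) = -(-980)*8/7 = -14*(-80) = 1120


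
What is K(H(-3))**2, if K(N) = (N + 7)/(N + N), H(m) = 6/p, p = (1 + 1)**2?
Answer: 289/36 ≈ 8.0278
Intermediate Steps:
p = 4 (p = 2**2 = 4)
H(m) = 3/2 (H(m) = 6/4 = 6*(1/4) = 3/2)
K(N) = (7 + N)/(2*N) (K(N) = (7 + N)/((2*N)) = (7 + N)*(1/(2*N)) = (7 + N)/(2*N))
K(H(-3))**2 = ((7 + 3/2)/(2*(3/2)))**2 = ((1/2)*(2/3)*(17/2))**2 = (17/6)**2 = 289/36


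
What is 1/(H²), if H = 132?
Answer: 1/17424 ≈ 5.7392e-5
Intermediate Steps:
1/(H²) = 1/(132²) = 1/17424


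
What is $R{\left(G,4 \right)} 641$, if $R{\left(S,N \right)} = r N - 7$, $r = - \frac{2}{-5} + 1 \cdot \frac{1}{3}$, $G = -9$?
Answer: $- \frac{39101}{15} \approx -2606.7$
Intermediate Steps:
$r = \frac{11}{15}$ ($r = \left(-2\right) \left(- \frac{1}{5}\right) + 1 \cdot \frac{1}{3} = \frac{2}{5} + \frac{1}{3} = \frac{11}{15} \approx 0.73333$)
$R{\left(S,N \right)} = -7 + \frac{11 N}{15}$ ($R{\left(S,N \right)} = \frac{11 N}{15} - 7 = -7 + \frac{11 N}{15}$)
$R{\left(G,4 \right)} 641 = \left(-7 + \frac{11}{15} \cdot 4\right) 641 = \left(-7 + \frac{44}{15}\right) 641 = \left(- \frac{61}{15}\right) 641 = - \frac{39101}{15}$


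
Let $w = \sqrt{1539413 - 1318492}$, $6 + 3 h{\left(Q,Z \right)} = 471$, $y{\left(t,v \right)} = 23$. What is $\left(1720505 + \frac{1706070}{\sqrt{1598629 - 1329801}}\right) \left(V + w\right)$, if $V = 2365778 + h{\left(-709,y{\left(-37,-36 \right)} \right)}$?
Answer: $\frac{5 \left(2365933 + \sqrt{220921}\right) \left(23125995907 + 170607 \sqrt{67207}\right)}{67207} \approx 4.0792 \cdot 10^{12}$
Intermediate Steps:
$h{\left(Q,Z \right)} = 155$ ($h{\left(Q,Z \right)} = -2 + \frac{1}{3} \cdot 471 = -2 + 157 = 155$)
$w = \sqrt{220921} \approx 470.02$
$V = 2365933$ ($V = 2365778 + 155 = 2365933$)
$\left(1720505 + \frac{1706070}{\sqrt{1598629 - 1329801}}\right) \left(V + w\right) = \left(1720505 + \frac{1706070}{\sqrt{1598629 - 1329801}}\right) \left(2365933 + \sqrt{220921}\right) = \left(1720505 + \frac{1706070}{\sqrt{268828}}\right) \left(2365933 + \sqrt{220921}\right) = \left(1720505 + \frac{1706070}{2 \sqrt{67207}}\right) \left(2365933 + \sqrt{220921}\right) = \left(1720505 + 1706070 \frac{\sqrt{67207}}{134414}\right) \left(2365933 + \sqrt{220921}\right) = \left(1720505 + \frac{853035 \sqrt{67207}}{67207}\right) \left(2365933 + \sqrt{220921}\right)$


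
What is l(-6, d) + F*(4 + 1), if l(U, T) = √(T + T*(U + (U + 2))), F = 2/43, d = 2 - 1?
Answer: 10/43 + 3*I ≈ 0.23256 + 3.0*I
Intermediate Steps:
d = 1
F = 2/43 (F = 2*(1/43) = 2/43 ≈ 0.046512)
l(U, T) = √(T + T*(2 + 2*U)) (l(U, T) = √(T + T*(U + (2 + U))) = √(T + T*(2 + 2*U)))
l(-6, d) + F*(4 + 1) = √(1*(3 + 2*(-6))) + 2*(4 + 1)/43 = √(1*(3 - 12)) + (2/43)*5 = √(1*(-9)) + 10/43 = √(-9) + 10/43 = 3*I + 10/43 = 10/43 + 3*I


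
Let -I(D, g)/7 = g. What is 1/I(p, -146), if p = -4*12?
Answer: 1/1022 ≈ 0.00097847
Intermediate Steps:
p = -48
I(D, g) = -7*g
1/I(p, -146) = 1/(-7*(-146)) = 1/1022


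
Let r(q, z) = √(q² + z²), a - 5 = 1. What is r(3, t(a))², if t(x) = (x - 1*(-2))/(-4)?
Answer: 13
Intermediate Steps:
a = 6 (a = 5 + 1 = 6)
t(x) = -½ - x/4 (t(x) = (x + 2)*(-¼) = (2 + x)*(-¼) = -½ - x/4)
r(3, t(a))² = (√(3² + (-½ - ¼*6)²))² = (√(9 + (-½ - 3/2)²))² = (√(9 + (-2)²))² = (√(9 + 4))² = (√13)² = 13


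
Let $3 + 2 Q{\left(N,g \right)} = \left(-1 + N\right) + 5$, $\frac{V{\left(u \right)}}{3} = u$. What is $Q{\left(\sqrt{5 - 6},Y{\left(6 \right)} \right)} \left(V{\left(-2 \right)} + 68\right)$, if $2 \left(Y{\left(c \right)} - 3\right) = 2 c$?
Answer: $31 + 31 i \approx 31.0 + 31.0 i$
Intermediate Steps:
$V{\left(u \right)} = 3 u$
$Y{\left(c \right)} = 3 + c$ ($Y{\left(c \right)} = 3 + \frac{2 c}{2} = 3 + c$)
$Q{\left(N,g \right)} = \frac{1}{2} + \frac{N}{2}$ ($Q{\left(N,g \right)} = - \frac{3}{2} + \frac{\left(-1 + N\right) + 5}{2} = - \frac{3}{2} + \frac{4 + N}{2} = - \frac{3}{2} + \left(2 + \frac{N}{2}\right) = \frac{1}{2} + \frac{N}{2}$)
$Q{\left(\sqrt{5 - 6},Y{\left(6 \right)} \right)} \left(V{\left(-2 \right)} + 68\right) = \left(\frac{1}{2} + \frac{\sqrt{5 - 6}}{2}\right) \left(3 \left(-2\right) + 68\right) = \left(\frac{1}{2} + \frac{\sqrt{-1}}{2}\right) \left(-6 + 68\right) = \left(\frac{1}{2} + \frac{i}{2}\right) 62 = 31 + 31 i$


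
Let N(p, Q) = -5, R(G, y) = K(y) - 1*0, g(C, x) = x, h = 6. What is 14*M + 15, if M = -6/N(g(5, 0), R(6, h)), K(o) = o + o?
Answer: 159/5 ≈ 31.800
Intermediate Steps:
K(o) = 2*o
R(G, y) = 2*y (R(G, y) = 2*y - 1*0 = 2*y + 0 = 2*y)
M = 6/5 (M = -6/(-5) = -6*(-1/5) = 6/5 ≈ 1.2000)
14*M + 15 = 14*(6/5) + 15 = 84/5 + 15 = 159/5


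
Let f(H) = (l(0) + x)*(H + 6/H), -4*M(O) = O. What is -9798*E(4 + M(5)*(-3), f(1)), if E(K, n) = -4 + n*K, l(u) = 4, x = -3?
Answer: -984699/2 ≈ -4.9235e+5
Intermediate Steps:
M(O) = -O/4
f(H) = H + 6/H (f(H) = (4 - 3)*(H + 6/H) = 1*(H + 6/H) = H + 6/H)
E(K, n) = -4 + K*n
-9798*E(4 + M(5)*(-3), f(1)) = -9798*(-4 + (4 - ¼*5*(-3))*(1 + 6/1)) = -9798*(-4 + (4 - 5/4*(-3))*(1 + 6*1)) = -9798*(-4 + (4 + 15/4)*(1 + 6)) = -9798*(-4 + (31/4)*7) = -9798*(-4 + 217/4) = -9798*201/4 = -984699/2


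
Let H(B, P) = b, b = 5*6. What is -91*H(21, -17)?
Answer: -2730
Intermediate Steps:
b = 30
H(B, P) = 30
-91*H(21, -17) = -91*30 = -2730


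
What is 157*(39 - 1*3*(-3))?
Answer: 7536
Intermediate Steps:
157*(39 - 1*3*(-3)) = 157*(39 - 3*(-3)) = 157*(39 + 9) = 157*48 = 7536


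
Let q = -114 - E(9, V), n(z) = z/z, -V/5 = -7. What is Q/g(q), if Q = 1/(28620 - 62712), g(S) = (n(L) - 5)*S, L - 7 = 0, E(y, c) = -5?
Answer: -1/14864112 ≈ -6.7276e-8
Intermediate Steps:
V = 35 (V = -5*(-7) = 35)
L = 7 (L = 7 + 0 = 7)
n(z) = 1
q = -109 (q = -114 - 1*(-5) = -114 + 5 = -109)
g(S) = -4*S (g(S) = (1 - 5)*S = -4*S)
Q = -1/34092 (Q = 1/(-34092) = -1/34092 ≈ -2.9332e-5)
Q/g(q) = -1/(34092*((-4*(-109)))) = -1/34092/436 = -1/34092*1/436 = -1/14864112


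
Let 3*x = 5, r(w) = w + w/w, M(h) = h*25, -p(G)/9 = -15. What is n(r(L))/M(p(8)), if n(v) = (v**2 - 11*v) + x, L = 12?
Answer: 83/10125 ≈ 0.0081975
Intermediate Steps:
p(G) = 135 (p(G) = -9*(-15) = 135)
M(h) = 25*h
r(w) = 1 + w (r(w) = w + 1 = 1 + w)
x = 5/3 (x = (1/3)*5 = 5/3 ≈ 1.6667)
n(v) = 5/3 + v**2 - 11*v (n(v) = (v**2 - 11*v) + 5/3 = 5/3 + v**2 - 11*v)
n(r(L))/M(p(8)) = (5/3 + (1 + 12)**2 - 11*(1 + 12))/((25*135)) = (5/3 + 13**2 - 11*13)/3375 = (5/3 + 169 - 143)*(1/3375) = (83/3)*(1/3375) = 83/10125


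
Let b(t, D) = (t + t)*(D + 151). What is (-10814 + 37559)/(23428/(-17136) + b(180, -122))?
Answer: 114575580/44719103 ≈ 2.5621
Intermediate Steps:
b(t, D) = 2*t*(151 + D) (b(t, D) = (2*t)*(151 + D) = 2*t*(151 + D))
(-10814 + 37559)/(23428/(-17136) + b(180, -122)) = (-10814 + 37559)/(23428/(-17136) + 2*180*(151 - 122)) = 26745/(23428*(-1/17136) + 2*180*29) = 26745/(-5857/4284 + 10440) = 26745/(44719103/4284) = 26745*(4284/44719103) = 114575580/44719103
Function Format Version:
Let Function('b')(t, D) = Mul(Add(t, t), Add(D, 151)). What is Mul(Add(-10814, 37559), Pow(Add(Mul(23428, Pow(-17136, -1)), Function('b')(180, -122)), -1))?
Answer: Rational(114575580, 44719103) ≈ 2.5621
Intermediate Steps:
Function('b')(t, D) = Mul(2, t, Add(151, D)) (Function('b')(t, D) = Mul(Mul(2, t), Add(151, D)) = Mul(2, t, Add(151, D)))
Mul(Add(-10814, 37559), Pow(Add(Mul(23428, Pow(-17136, -1)), Function('b')(180, -122)), -1)) = Mul(Add(-10814, 37559), Pow(Add(Mul(23428, Pow(-17136, -1)), Mul(2, 180, Add(151, -122))), -1)) = Mul(26745, Pow(Add(Mul(23428, Rational(-1, 17136)), Mul(2, 180, 29)), -1)) = Mul(26745, Pow(Add(Rational(-5857, 4284), 10440), -1)) = Mul(26745, Pow(Rational(44719103, 4284), -1)) = Mul(26745, Rational(4284, 44719103)) = Rational(114575580, 44719103)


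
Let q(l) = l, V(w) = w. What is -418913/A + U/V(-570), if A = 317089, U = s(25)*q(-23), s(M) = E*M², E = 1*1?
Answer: 863874793/36148146 ≈ 23.898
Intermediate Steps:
E = 1
s(M) = M² (s(M) = 1*M² = M²)
U = -14375 (U = 25²*(-23) = 625*(-23) = -14375)
-418913/A + U/V(-570) = -418913/317089 - 14375/(-570) = -418913*1/317089 - 14375*(-1/570) = -418913/317089 + 2875/114 = 863874793/36148146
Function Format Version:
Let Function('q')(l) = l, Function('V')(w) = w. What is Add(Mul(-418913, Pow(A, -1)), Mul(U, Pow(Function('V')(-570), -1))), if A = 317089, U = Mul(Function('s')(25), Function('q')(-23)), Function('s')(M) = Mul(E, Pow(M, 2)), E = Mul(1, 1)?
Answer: Rational(863874793, 36148146) ≈ 23.898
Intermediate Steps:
E = 1
Function('s')(M) = Pow(M, 2) (Function('s')(M) = Mul(1, Pow(M, 2)) = Pow(M, 2))
U = -14375 (U = Mul(Pow(25, 2), -23) = Mul(625, -23) = -14375)
Add(Mul(-418913, Pow(A, -1)), Mul(U, Pow(Function('V')(-570), -1))) = Add(Mul(-418913, Pow(317089, -1)), Mul(-14375, Pow(-570, -1))) = Add(Mul(-418913, Rational(1, 317089)), Mul(-14375, Rational(-1, 570))) = Add(Rational(-418913, 317089), Rational(2875, 114)) = Rational(863874793, 36148146)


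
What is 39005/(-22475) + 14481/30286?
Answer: -5902379/4694330 ≈ -1.2573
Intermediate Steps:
39005/(-22475) + 14481/30286 = 39005*(-1/22475) + 14481*(1/30286) = -269/155 + 14481/30286 = -5902379/4694330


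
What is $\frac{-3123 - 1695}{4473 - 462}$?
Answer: $- \frac{1606}{1337} \approx -1.2012$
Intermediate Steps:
$\frac{-3123 - 1695}{4473 - 462} = - \frac{4818}{4473 + \left(-2259 + 1797\right)} = - \frac{4818}{4473 - 462} = - \frac{4818}{4011} = \left(-4818\right) \frac{1}{4011} = - \frac{1606}{1337}$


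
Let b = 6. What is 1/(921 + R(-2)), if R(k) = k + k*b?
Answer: 1/907 ≈ 0.0011025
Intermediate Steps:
R(k) = 7*k (R(k) = k + k*6 = k + 6*k = 7*k)
1/(921 + R(-2)) = 1/(921 + 7*(-2)) = 1/(921 - 14) = 1/907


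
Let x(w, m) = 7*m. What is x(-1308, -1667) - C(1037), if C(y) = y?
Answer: -12706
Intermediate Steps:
x(-1308, -1667) - C(1037) = 7*(-1667) - 1*1037 = -11669 - 1037 = -12706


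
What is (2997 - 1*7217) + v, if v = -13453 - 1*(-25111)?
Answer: 7438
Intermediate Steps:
v = 11658 (v = -13453 + 25111 = 11658)
(2997 - 1*7217) + v = (2997 - 1*7217) + 11658 = (2997 - 7217) + 11658 = -4220 + 11658 = 7438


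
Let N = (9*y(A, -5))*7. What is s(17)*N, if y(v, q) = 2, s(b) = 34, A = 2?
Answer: 4284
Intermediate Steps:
N = 126 (N = (9*2)*7 = 18*7 = 126)
s(17)*N = 34*126 = 4284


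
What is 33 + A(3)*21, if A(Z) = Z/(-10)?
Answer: 267/10 ≈ 26.700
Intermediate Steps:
A(Z) = -Z/10 (A(Z) = Z*(-⅒) = -Z/10)
33 + A(3)*21 = 33 - ⅒*3*21 = 33 - 3/10*21 = 33 - 63/10 = 267/10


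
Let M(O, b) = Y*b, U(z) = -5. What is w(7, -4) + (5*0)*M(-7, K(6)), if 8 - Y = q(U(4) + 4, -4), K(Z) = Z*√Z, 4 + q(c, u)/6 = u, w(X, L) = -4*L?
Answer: 16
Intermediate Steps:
q(c, u) = -24 + 6*u
K(Z) = Z^(3/2)
Y = 56 (Y = 8 - (-24 + 6*(-4)) = 8 - (-24 - 24) = 8 - 1*(-48) = 8 + 48 = 56)
M(O, b) = 56*b
w(7, -4) + (5*0)*M(-7, K(6)) = -4*(-4) + (5*0)*(56*6^(3/2)) = 16 + 0*(56*(6*√6)) = 16 + 0*(336*√6) = 16 + 0 = 16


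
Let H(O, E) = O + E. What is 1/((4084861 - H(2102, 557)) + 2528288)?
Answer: 1/6610490 ≈ 1.5127e-7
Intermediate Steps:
H(O, E) = E + O
1/((4084861 - H(2102, 557)) + 2528288) = 1/((4084861 - (557 + 2102)) + 2528288) = 1/((4084861 - 1*2659) + 2528288) = 1/((4084861 - 2659) + 2528288) = 1/(4082202 + 2528288) = 1/6610490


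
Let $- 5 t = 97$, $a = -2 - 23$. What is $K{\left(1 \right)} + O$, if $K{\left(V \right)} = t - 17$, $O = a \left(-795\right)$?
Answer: $\frac{99193}{5} \approx 19839.0$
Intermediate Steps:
$a = -25$ ($a = -2 - 23 = -25$)
$t = - \frac{97}{5}$ ($t = \left(- \frac{1}{5}\right) 97 = - \frac{97}{5} \approx -19.4$)
$O = 19875$ ($O = \left(-25\right) \left(-795\right) = 19875$)
$K{\left(V \right)} = - \frac{182}{5}$ ($K{\left(V \right)} = - \frac{97}{5} - 17 = - \frac{182}{5}$)
$K{\left(1 \right)} + O = - \frac{182}{5} + 19875 = \frac{99193}{5}$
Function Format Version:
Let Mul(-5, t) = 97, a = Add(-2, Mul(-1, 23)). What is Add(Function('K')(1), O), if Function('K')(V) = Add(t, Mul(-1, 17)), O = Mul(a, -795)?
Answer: Rational(99193, 5) ≈ 19839.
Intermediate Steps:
a = -25 (a = Add(-2, -23) = -25)
t = Rational(-97, 5) (t = Mul(Rational(-1, 5), 97) = Rational(-97, 5) ≈ -19.400)
O = 19875 (O = Mul(-25, -795) = 19875)
Function('K')(V) = Rational(-182, 5) (Function('K')(V) = Add(Rational(-97, 5), Mul(-1, 17)) = Add(Rational(-97, 5), -17) = Rational(-182, 5))
Add(Function('K')(1), O) = Add(Rational(-182, 5), 19875) = Rational(99193, 5)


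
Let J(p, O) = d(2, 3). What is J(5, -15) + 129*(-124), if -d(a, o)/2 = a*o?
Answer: -16008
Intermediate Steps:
d(a, o) = -2*a*o
J(p, O) = -12 (J(p, O) = -2*2*3 = -12)
J(5, -15) + 129*(-124) = -12 + 129*(-124) = -12 - 15996 = -16008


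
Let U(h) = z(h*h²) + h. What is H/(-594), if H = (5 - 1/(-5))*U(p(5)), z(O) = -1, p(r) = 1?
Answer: 0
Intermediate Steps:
U(h) = -1 + h
H = 0 (H = (5 - 1/(-5))*(-1 + 1) = (5 - 1*(-⅕))*0 = (5 + ⅕)*0 = (26/5)*0 = 0)
H/(-594) = 0/(-594) = 0*(-1/594) = 0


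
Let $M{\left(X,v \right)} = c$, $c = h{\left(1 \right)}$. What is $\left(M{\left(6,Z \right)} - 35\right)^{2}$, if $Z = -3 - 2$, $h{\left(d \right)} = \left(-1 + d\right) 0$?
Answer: $1225$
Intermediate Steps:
$h{\left(d \right)} = 0$
$Z = -5$ ($Z = -3 - 2 = -5$)
$c = 0$
$M{\left(X,v \right)} = 0$
$\left(M{\left(6,Z \right)} - 35\right)^{2} = \left(0 - 35\right)^{2} = \left(-35\right)^{2} = 1225$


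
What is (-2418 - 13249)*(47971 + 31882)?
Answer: -1251056951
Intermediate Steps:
(-2418 - 13249)*(47971 + 31882) = -15667*79853 = -1251056951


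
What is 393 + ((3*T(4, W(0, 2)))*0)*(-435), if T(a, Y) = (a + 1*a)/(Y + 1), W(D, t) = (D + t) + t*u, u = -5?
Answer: 393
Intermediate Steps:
W(D, t) = D - 4*t (W(D, t) = (D + t) + t*(-5) = (D + t) - 5*t = D - 4*t)
T(a, Y) = 2*a/(1 + Y) (T(a, Y) = (a + a)/(1 + Y) = (2*a)/(1 + Y) = 2*a/(1 + Y))
393 + ((3*T(4, W(0, 2)))*0)*(-435) = 393 + ((3*(2*4/(1 + (0 - 4*2))))*0)*(-435) = 393 + ((3*(2*4/(1 + (0 - 8))))*0)*(-435) = 393 + ((3*(2*4/(1 - 8)))*0)*(-435) = 393 + ((3*(2*4/(-7)))*0)*(-435) = 393 + ((3*(2*4*(-⅐)))*0)*(-435) = 393 + ((3*(-8/7))*0)*(-435) = 393 - 24/7*0*(-435) = 393 + 0*(-435) = 393 + 0 = 393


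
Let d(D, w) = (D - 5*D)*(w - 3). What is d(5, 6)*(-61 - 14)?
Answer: 4500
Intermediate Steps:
d(D, w) = -4*D*(-3 + w) (d(D, w) = (-4*D)*(-3 + w) = -4*D*(-3 + w))
d(5, 6)*(-61 - 14) = (4*5*(3 - 1*6))*(-61 - 14) = (4*5*(3 - 6))*(-75) = (4*5*(-3))*(-75) = -60*(-75) = 4500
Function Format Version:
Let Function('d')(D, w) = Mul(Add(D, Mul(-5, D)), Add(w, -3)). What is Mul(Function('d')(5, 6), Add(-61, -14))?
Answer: 4500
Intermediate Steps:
Function('d')(D, w) = Mul(-4, D, Add(-3, w)) (Function('d')(D, w) = Mul(Mul(-4, D), Add(-3, w)) = Mul(-4, D, Add(-3, w)))
Mul(Function('d')(5, 6), Add(-61, -14)) = Mul(Mul(4, 5, Add(3, Mul(-1, 6))), Add(-61, -14)) = Mul(Mul(4, 5, Add(3, -6)), -75) = Mul(Mul(4, 5, -3), -75) = Mul(-60, -75) = 4500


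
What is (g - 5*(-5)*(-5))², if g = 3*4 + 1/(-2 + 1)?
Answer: 12996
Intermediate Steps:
g = 11 (g = 12 + 1/(-1) = 12 - 1 = 11)
(g - 5*(-5)*(-5))² = (11 - 5*(-5)*(-5))² = (11 + 25*(-5))² = (11 - 125)² = (-114)² = 12996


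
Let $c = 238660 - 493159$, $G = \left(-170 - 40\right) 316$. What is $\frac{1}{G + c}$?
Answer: $- \frac{1}{320859} \approx -3.1166 \cdot 10^{-6}$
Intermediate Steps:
$G = -66360$ ($G = \left(-210\right) 316 = -66360$)
$c = -254499$ ($c = 238660 - 493159 = -254499$)
$\frac{1}{G + c} = \frac{1}{-66360 - 254499} = \frac{1}{-320859} = - \frac{1}{320859}$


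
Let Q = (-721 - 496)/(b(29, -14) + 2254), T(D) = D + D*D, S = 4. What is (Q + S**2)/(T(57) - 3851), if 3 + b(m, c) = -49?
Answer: -6803/240018 ≈ -0.028344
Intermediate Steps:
b(m, c) = -52 (b(m, c) = -3 - 49 = -52)
T(D) = D + D**2
Q = -1217/2202 (Q = (-721 - 496)/(-52 + 2254) = -1217/2202 ≈ -0.55268)
(Q + S**2)/(T(57) - 3851) = (-1217/2202 + 4**2)/(57*(1 + 57) - 3851) = (-1217/2202 + 16)/(57*58 - 3851) = 34015/(2202*(3306 - 3851)) = (34015/2202)/(-545) = (34015/2202)*(-1/545) = -6803/240018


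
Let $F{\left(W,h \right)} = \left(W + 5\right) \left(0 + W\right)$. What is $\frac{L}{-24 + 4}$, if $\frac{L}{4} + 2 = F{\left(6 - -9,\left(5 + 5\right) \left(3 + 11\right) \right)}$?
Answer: $- \frac{298}{5} \approx -59.6$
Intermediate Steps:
$F{\left(W,h \right)} = W \left(5 + W\right)$ ($F{\left(W,h \right)} = \left(5 + W\right) W = W \left(5 + W\right)$)
$L = 1192$ ($L = -8 + 4 \left(6 - -9\right) \left(5 + \left(6 - -9\right)\right) = -8 + 4 \left(6 + 9\right) \left(5 + \left(6 + 9\right)\right) = -8 + 4 \cdot 15 \left(5 + 15\right) = -8 + 4 \cdot 15 \cdot 20 = -8 + 4 \cdot 300 = -8 + 1200 = 1192$)
$\frac{L}{-24 + 4} = \frac{1}{-24 + 4} \cdot 1192 = \frac{1}{-20} \cdot 1192 = \left(- \frac{1}{20}\right) 1192 = - \frac{298}{5}$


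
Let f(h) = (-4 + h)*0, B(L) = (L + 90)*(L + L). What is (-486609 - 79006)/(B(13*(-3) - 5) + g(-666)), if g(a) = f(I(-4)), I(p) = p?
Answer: 565615/4048 ≈ 139.73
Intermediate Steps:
B(L) = 2*L*(90 + L) (B(L) = (90 + L)*(2*L) = 2*L*(90 + L))
f(h) = 0
g(a) = 0
(-486609 - 79006)/(B(13*(-3) - 5) + g(-666)) = (-486609 - 79006)/(2*(13*(-3) - 5)*(90 + (13*(-3) - 5)) + 0) = -565615/(2*(-39 - 5)*(90 + (-39 - 5)) + 0) = -565615/(2*(-44)*(90 - 44) + 0) = -565615/(2*(-44)*46 + 0) = -565615/(-4048 + 0) = -565615/(-4048) = -565615*(-1/4048) = 565615/4048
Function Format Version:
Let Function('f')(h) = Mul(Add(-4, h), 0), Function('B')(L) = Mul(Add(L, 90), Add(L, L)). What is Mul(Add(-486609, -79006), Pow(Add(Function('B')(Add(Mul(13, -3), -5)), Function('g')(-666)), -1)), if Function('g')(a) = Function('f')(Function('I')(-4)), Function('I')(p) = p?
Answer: Rational(565615, 4048) ≈ 139.73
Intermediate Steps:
Function('B')(L) = Mul(2, L, Add(90, L)) (Function('B')(L) = Mul(Add(90, L), Mul(2, L)) = Mul(2, L, Add(90, L)))
Function('f')(h) = 0
Function('g')(a) = 0
Mul(Add(-486609, -79006), Pow(Add(Function('B')(Add(Mul(13, -3), -5)), Function('g')(-666)), -1)) = Mul(Add(-486609, -79006), Pow(Add(Mul(2, Add(Mul(13, -3), -5), Add(90, Add(Mul(13, -3), -5))), 0), -1)) = Mul(-565615, Pow(Add(Mul(2, Add(-39, -5), Add(90, Add(-39, -5))), 0), -1)) = Mul(-565615, Pow(Add(Mul(2, -44, Add(90, -44)), 0), -1)) = Mul(-565615, Pow(Add(Mul(2, -44, 46), 0), -1)) = Mul(-565615, Pow(Add(-4048, 0), -1)) = Mul(-565615, Pow(-4048, -1)) = Mul(-565615, Rational(-1, 4048)) = Rational(565615, 4048)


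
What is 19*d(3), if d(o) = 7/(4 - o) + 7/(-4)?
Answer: 399/4 ≈ 99.750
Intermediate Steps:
d(o) = -7/4 + 7/(4 - o) (d(o) = 7/(4 - o) + 7*(-1/4) = 7/(4 - o) - 7/4 = -7/4 + 7/(4 - o))
19*d(3) = 19*(-7*3/(-16 + 4*3)) = 19*(-7*3/(-16 + 12)) = 19*(-7*3/(-4)) = 19*(-7*3*(-1/4)) = 19*(21/4) = 399/4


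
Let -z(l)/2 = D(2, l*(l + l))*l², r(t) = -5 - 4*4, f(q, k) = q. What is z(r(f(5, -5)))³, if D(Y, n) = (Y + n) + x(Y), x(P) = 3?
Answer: -478824776795635704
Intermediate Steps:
r(t) = -21 (r(t) = -5 - 16 = -21)
D(Y, n) = 3 + Y + n (D(Y, n) = (Y + n) + 3 = 3 + Y + n)
z(l) = -2*l²*(5 + 2*l²) (z(l) = -2*(3 + 2 + l*(l + l))*l² = -2*(3 + 2 + l*(2*l))*l² = -2*(3 + 2 + 2*l²)*l² = -2*(5 + 2*l²)*l² = -2*l²*(5 + 2*l²))
z(r(f(5, -5)))³ = ((-21)²*(-10 - 4*(-21)²))³ = (441*(-10 - 4*441))³ = (441*(-10 - 1764))³ = (441*(-1774))³ = (-782334)³ = -478824776795635704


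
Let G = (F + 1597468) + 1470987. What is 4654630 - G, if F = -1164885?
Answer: 2751060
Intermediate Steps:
G = 1903570 (G = (-1164885 + 1597468) + 1470987 = 432583 + 1470987 = 1903570)
4654630 - G = 4654630 - 1*1903570 = 4654630 - 1903570 = 2751060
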